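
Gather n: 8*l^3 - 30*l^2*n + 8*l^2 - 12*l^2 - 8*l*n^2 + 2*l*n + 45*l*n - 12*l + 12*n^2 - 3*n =8*l^3 - 4*l^2 - 12*l + n^2*(12 - 8*l) + n*(-30*l^2 + 47*l - 3)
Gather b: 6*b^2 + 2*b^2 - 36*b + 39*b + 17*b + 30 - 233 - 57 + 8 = 8*b^2 + 20*b - 252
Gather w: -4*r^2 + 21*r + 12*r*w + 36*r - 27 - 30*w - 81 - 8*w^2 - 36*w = -4*r^2 + 57*r - 8*w^2 + w*(12*r - 66) - 108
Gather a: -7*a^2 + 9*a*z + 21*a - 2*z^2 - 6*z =-7*a^2 + a*(9*z + 21) - 2*z^2 - 6*z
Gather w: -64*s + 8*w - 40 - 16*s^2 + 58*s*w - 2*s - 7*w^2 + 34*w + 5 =-16*s^2 - 66*s - 7*w^2 + w*(58*s + 42) - 35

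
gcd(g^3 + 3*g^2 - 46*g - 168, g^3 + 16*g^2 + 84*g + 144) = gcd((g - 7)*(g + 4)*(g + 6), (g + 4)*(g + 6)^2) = g^2 + 10*g + 24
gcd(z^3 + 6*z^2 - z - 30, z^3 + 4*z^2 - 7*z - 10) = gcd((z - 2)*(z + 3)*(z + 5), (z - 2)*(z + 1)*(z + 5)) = z^2 + 3*z - 10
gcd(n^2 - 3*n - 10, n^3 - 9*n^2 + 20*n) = n - 5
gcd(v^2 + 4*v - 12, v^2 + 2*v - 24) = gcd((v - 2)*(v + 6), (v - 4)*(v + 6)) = v + 6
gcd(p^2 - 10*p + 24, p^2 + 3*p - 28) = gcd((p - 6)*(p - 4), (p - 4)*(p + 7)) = p - 4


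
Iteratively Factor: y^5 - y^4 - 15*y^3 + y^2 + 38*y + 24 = (y + 1)*(y^4 - 2*y^3 - 13*y^2 + 14*y + 24) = (y - 4)*(y + 1)*(y^3 + 2*y^2 - 5*y - 6) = (y - 4)*(y + 1)*(y + 3)*(y^2 - y - 2) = (y - 4)*(y + 1)^2*(y + 3)*(y - 2)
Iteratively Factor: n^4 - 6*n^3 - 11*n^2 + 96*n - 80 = (n - 4)*(n^3 - 2*n^2 - 19*n + 20) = (n - 5)*(n - 4)*(n^2 + 3*n - 4) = (n - 5)*(n - 4)*(n + 4)*(n - 1)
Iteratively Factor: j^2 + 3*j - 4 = (j + 4)*(j - 1)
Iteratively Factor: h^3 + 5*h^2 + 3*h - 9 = (h - 1)*(h^2 + 6*h + 9) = (h - 1)*(h + 3)*(h + 3)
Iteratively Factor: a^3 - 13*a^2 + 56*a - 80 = (a - 4)*(a^2 - 9*a + 20) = (a - 4)^2*(a - 5)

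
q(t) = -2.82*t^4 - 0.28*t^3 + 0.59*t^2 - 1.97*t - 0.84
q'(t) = -11.28*t^3 - 0.84*t^2 + 1.18*t - 1.97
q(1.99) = -48.85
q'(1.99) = -91.84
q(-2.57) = -110.15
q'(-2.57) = 180.92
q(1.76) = -31.06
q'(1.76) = -63.99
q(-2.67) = -129.36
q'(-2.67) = 203.60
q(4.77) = -1487.10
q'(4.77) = -1239.69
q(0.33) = -1.47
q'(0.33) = -2.08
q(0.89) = -4.09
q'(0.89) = -9.54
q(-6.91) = -6295.94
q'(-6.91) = 3671.48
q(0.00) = -0.84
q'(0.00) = -1.97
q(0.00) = -0.84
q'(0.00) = -1.97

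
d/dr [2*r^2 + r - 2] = 4*r + 1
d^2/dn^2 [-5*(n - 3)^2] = -10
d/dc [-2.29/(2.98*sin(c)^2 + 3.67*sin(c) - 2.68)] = (13.6484*sin(c) + 8.4043)*cos(c)/(2.98*sin(c)^2 + 3.67*sin(c) - 2.68)^2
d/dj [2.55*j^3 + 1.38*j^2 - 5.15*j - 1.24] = 7.65*j^2 + 2.76*j - 5.15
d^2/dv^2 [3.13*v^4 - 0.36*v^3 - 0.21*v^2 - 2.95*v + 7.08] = 37.56*v^2 - 2.16*v - 0.42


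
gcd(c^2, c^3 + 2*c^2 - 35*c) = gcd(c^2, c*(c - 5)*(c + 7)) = c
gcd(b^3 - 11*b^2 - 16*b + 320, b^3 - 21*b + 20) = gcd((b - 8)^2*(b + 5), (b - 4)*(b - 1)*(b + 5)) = b + 5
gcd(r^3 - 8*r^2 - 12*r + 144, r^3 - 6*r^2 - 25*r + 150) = r - 6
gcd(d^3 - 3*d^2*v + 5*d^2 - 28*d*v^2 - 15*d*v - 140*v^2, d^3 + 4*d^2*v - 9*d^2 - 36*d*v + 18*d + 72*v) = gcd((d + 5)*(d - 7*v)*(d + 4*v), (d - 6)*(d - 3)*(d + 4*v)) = d + 4*v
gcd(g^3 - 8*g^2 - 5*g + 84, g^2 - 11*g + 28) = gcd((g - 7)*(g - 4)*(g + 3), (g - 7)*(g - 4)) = g^2 - 11*g + 28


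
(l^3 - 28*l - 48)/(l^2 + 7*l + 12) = (l^2 - 4*l - 12)/(l + 3)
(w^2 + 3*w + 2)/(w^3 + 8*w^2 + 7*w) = (w + 2)/(w*(w + 7))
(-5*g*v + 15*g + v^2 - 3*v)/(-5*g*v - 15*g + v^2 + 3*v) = (v - 3)/(v + 3)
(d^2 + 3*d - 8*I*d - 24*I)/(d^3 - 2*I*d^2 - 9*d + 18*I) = (d - 8*I)/(d^2 - d*(3 + 2*I) + 6*I)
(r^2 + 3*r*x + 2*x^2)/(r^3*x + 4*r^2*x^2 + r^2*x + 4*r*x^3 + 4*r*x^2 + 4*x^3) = (r + x)/(x*(r^2 + 2*r*x + r + 2*x))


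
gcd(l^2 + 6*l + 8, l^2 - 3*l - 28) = l + 4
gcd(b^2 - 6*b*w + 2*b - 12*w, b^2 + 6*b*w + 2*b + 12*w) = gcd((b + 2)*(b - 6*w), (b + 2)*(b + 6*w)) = b + 2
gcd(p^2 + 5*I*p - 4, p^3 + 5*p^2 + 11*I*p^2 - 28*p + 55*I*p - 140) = p + 4*I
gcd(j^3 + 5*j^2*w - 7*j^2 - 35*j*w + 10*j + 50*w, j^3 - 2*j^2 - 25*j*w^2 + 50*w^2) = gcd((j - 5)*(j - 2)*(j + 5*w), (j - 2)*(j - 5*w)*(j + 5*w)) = j^2 + 5*j*w - 2*j - 10*w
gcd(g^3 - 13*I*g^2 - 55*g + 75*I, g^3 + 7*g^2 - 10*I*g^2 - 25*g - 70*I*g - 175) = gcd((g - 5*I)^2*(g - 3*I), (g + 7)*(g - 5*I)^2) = g^2 - 10*I*g - 25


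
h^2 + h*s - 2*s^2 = (h - s)*(h + 2*s)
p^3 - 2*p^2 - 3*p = p*(p - 3)*(p + 1)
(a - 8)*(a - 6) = a^2 - 14*a + 48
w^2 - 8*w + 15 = (w - 5)*(w - 3)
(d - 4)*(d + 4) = d^2 - 16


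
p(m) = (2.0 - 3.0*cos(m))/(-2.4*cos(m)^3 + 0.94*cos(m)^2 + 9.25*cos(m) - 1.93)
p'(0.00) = 0.00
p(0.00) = -0.17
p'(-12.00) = 0.25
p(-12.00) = -0.10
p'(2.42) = -0.07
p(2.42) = -0.58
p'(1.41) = 67.51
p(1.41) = -3.50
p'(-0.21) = -0.08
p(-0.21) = -0.16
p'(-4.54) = 0.94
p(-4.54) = -0.72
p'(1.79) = 0.71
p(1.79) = -0.68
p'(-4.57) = 1.13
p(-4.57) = -0.75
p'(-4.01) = -0.01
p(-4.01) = -0.57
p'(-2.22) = -0.02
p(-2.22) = -0.57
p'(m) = (2.0 - 3.0*cos(m))*(-7.2*sin(m)*cos(m)^2 + 1.88*sin(m)*cos(m) + 9.25*sin(m))/(-2.4*cos(m)^3 + 0.94*cos(m)^2 + 9.25*cos(m) - 1.93)^2 + 3.0*sin(m)/(-2.4*cos(m)^3 + 0.94*cos(m)^2 + 9.25*cos(m) - 1.93) = (14.4*cos(m)^3 - 17.22*cos(m)^2 + 3.76*cos(m) + 12.71)*sin(m)/(5.76*cos(m)^6 - 4.512*cos(m)^5 - 43.5164*cos(m)^4 + 26.654*cos(m)^3 + 81.9341*cos(m)^2 - 35.705*cos(m) + 3.7249)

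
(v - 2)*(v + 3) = v^2 + v - 6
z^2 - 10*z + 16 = (z - 8)*(z - 2)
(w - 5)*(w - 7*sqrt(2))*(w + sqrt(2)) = w^3 - 6*sqrt(2)*w^2 - 5*w^2 - 14*w + 30*sqrt(2)*w + 70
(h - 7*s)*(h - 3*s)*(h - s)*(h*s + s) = h^4*s - 11*h^3*s^2 + h^3*s + 31*h^2*s^3 - 11*h^2*s^2 - 21*h*s^4 + 31*h*s^3 - 21*s^4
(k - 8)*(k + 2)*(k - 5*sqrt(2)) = k^3 - 5*sqrt(2)*k^2 - 6*k^2 - 16*k + 30*sqrt(2)*k + 80*sqrt(2)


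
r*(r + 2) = r^2 + 2*r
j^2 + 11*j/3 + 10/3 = (j + 5/3)*(j + 2)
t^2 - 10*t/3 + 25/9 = (t - 5/3)^2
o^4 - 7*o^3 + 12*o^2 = o^2*(o - 4)*(o - 3)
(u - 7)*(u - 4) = u^2 - 11*u + 28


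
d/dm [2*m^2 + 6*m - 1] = 4*m + 6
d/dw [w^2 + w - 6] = 2*w + 1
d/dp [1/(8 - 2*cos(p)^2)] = -sin(p)*cos(p)/(cos(p)^2 - 4)^2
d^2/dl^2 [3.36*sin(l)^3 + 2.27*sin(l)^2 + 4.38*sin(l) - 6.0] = -6.9*sin(l) + 7.56*sin(3*l) + 4.54*cos(2*l)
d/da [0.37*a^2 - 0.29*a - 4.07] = 0.74*a - 0.29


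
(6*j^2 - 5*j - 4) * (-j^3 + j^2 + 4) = -6*j^5 + 11*j^4 - j^3 + 20*j^2 - 20*j - 16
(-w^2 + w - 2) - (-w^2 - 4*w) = 5*w - 2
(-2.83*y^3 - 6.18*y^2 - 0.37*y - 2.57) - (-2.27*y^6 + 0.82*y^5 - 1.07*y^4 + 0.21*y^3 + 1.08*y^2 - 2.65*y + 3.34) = 2.27*y^6 - 0.82*y^5 + 1.07*y^4 - 3.04*y^3 - 7.26*y^2 + 2.28*y - 5.91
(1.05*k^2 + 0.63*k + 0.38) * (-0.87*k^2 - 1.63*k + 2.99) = -0.9135*k^4 - 2.2596*k^3 + 1.782*k^2 + 1.2643*k + 1.1362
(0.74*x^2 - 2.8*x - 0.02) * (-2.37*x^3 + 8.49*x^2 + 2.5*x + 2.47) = -1.7538*x^5 + 12.9186*x^4 - 21.8746*x^3 - 5.342*x^2 - 6.966*x - 0.0494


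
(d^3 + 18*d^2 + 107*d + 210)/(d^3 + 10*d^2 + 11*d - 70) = (d + 6)/(d - 2)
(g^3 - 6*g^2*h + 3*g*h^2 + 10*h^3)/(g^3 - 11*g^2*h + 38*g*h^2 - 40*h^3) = (g + h)/(g - 4*h)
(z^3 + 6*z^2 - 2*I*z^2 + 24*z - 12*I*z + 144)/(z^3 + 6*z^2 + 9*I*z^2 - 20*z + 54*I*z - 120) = (z - 6*I)/(z + 5*I)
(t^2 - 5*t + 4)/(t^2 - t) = (t - 4)/t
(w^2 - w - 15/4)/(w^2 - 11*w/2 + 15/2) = (w + 3/2)/(w - 3)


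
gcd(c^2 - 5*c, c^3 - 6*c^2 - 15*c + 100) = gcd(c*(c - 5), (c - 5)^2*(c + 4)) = c - 5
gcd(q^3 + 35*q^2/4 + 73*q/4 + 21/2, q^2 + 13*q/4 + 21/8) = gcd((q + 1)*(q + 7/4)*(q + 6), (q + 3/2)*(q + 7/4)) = q + 7/4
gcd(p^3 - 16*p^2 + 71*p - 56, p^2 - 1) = p - 1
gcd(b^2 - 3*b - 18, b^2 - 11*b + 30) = b - 6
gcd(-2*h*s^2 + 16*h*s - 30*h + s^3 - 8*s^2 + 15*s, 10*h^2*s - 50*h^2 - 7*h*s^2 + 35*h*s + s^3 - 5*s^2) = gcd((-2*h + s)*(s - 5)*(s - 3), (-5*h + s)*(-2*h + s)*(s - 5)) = -2*h*s + 10*h + s^2 - 5*s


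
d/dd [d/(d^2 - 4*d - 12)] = (d^2 - 2*d*(d - 2) - 4*d - 12)/(-d^2 + 4*d + 12)^2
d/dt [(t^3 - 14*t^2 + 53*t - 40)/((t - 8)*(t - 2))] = (t^2 - 4*t + 7)/(t^2 - 4*t + 4)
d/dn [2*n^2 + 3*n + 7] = 4*n + 3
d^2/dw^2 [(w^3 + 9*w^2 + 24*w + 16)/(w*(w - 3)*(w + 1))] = 2*(11*w^3 + 48*w^2 - 144*w + 144)/(w^3*(w^3 - 9*w^2 + 27*w - 27))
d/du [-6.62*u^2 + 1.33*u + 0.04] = 1.33 - 13.24*u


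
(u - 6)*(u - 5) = u^2 - 11*u + 30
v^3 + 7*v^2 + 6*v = v*(v + 1)*(v + 6)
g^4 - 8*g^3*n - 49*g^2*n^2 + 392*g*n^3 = g*(g - 8*n)*(g - 7*n)*(g + 7*n)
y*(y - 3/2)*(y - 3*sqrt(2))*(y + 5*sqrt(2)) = y^4 - 3*y^3/2 + 2*sqrt(2)*y^3 - 30*y^2 - 3*sqrt(2)*y^2 + 45*y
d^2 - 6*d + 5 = (d - 5)*(d - 1)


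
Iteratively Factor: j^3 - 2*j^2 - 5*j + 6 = (j + 2)*(j^2 - 4*j + 3) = (j - 3)*(j + 2)*(j - 1)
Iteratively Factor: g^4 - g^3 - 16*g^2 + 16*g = (g - 1)*(g^3 - 16*g) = (g - 1)*(g + 4)*(g^2 - 4*g) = g*(g - 1)*(g + 4)*(g - 4)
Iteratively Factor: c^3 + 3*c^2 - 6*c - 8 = (c - 2)*(c^2 + 5*c + 4) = (c - 2)*(c + 4)*(c + 1)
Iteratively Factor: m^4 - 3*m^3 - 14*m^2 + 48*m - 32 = (m - 1)*(m^3 - 2*m^2 - 16*m + 32) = (m - 2)*(m - 1)*(m^2 - 16) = (m - 2)*(m - 1)*(m + 4)*(m - 4)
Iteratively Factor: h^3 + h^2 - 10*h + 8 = (h - 1)*(h^2 + 2*h - 8) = (h - 1)*(h + 4)*(h - 2)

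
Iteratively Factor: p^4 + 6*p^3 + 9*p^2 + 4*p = (p + 1)*(p^3 + 5*p^2 + 4*p) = p*(p + 1)*(p^2 + 5*p + 4) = p*(p + 1)*(p + 4)*(p + 1)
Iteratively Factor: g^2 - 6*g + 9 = (g - 3)*(g - 3)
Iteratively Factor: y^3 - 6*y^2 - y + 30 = (y + 2)*(y^2 - 8*y + 15) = (y - 5)*(y + 2)*(y - 3)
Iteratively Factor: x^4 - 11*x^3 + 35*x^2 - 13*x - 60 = (x - 5)*(x^3 - 6*x^2 + 5*x + 12) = (x - 5)*(x - 4)*(x^2 - 2*x - 3) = (x - 5)*(x - 4)*(x + 1)*(x - 3)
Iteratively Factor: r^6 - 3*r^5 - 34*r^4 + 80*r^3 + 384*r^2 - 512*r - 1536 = (r - 4)*(r^5 + r^4 - 30*r^3 - 40*r^2 + 224*r + 384) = (r - 4)^2*(r^4 + 5*r^3 - 10*r^2 - 80*r - 96) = (r - 4)^2*(r + 3)*(r^3 + 2*r^2 - 16*r - 32) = (r - 4)^3*(r + 3)*(r^2 + 6*r + 8) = (r - 4)^3*(r + 3)*(r + 4)*(r + 2)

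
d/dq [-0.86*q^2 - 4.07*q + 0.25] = -1.72*q - 4.07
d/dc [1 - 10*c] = -10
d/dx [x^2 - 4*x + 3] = 2*x - 4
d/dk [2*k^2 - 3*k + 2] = 4*k - 3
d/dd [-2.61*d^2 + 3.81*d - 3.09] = 3.81 - 5.22*d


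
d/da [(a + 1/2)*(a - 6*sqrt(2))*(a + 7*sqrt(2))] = 3*a^2 + a + 2*sqrt(2)*a - 84 + sqrt(2)/2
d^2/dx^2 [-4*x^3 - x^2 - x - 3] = -24*x - 2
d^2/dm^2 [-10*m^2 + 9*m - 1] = -20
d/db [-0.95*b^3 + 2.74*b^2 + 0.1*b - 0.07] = -2.85*b^2 + 5.48*b + 0.1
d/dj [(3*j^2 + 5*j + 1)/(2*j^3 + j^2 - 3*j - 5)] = 2*(-3*j^4 - 10*j^3 - 10*j^2 - 16*j - 11)/(4*j^6 + 4*j^5 - 11*j^4 - 26*j^3 - j^2 + 30*j + 25)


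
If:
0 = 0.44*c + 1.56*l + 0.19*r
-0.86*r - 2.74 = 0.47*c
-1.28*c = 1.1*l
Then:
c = -0.41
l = 0.48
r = -2.96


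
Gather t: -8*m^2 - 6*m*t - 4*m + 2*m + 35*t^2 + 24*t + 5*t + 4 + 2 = -8*m^2 - 2*m + 35*t^2 + t*(29 - 6*m) + 6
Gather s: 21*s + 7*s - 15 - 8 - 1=28*s - 24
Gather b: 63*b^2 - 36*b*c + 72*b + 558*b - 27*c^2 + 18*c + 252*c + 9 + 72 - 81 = 63*b^2 + b*(630 - 36*c) - 27*c^2 + 270*c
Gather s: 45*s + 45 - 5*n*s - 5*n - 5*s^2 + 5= -5*n - 5*s^2 + s*(45 - 5*n) + 50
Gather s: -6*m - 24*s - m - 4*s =-7*m - 28*s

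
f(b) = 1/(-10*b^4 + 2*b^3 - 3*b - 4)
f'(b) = (40*b^3 - 6*b^2 + 3)/(-10*b^4 + 2*b^3 - 3*b - 4)^2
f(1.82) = -0.01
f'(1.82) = 0.02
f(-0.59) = -0.26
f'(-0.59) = -0.49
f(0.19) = -0.22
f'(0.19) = 0.15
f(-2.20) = -0.00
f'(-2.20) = -0.01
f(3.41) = -0.00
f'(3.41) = 0.00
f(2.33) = -0.00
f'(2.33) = 0.01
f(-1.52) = -0.02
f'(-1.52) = -0.04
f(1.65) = -0.01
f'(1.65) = 0.03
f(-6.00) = 0.00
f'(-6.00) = 0.00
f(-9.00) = 0.00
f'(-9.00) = 0.00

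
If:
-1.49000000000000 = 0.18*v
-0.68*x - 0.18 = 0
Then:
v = -8.28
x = -0.26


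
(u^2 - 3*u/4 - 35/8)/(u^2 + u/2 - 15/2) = (u + 7/4)/(u + 3)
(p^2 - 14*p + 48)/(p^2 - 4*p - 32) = (p - 6)/(p + 4)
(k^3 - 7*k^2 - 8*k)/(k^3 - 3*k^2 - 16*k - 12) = k*(k - 8)/(k^2 - 4*k - 12)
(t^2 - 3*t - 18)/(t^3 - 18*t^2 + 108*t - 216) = (t + 3)/(t^2 - 12*t + 36)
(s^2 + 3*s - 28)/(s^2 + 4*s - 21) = (s - 4)/(s - 3)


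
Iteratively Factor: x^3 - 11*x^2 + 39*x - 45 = (x - 5)*(x^2 - 6*x + 9) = (x - 5)*(x - 3)*(x - 3)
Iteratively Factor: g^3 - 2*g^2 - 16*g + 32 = (g - 2)*(g^2 - 16) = (g - 4)*(g - 2)*(g + 4)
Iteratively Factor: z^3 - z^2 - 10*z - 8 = (z + 1)*(z^2 - 2*z - 8) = (z - 4)*(z + 1)*(z + 2)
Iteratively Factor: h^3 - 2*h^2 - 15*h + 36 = (h + 4)*(h^2 - 6*h + 9) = (h - 3)*(h + 4)*(h - 3)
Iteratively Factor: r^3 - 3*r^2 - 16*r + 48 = (r + 4)*(r^2 - 7*r + 12) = (r - 3)*(r + 4)*(r - 4)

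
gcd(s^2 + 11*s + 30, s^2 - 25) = s + 5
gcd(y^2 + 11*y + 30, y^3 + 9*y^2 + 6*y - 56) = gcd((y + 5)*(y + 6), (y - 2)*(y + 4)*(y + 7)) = 1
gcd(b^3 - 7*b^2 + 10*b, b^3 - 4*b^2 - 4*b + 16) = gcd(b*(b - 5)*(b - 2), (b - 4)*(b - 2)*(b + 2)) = b - 2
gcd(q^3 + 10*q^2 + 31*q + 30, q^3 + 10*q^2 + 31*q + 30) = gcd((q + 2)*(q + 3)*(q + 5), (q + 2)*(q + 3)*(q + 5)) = q^3 + 10*q^2 + 31*q + 30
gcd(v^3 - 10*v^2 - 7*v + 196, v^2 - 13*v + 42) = v - 7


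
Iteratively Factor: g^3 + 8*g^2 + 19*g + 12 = (g + 4)*(g^2 + 4*g + 3) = (g + 1)*(g + 4)*(g + 3)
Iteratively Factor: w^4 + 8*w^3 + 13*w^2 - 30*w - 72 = (w + 3)*(w^3 + 5*w^2 - 2*w - 24) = (w + 3)*(w + 4)*(w^2 + w - 6) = (w + 3)^2*(w + 4)*(w - 2)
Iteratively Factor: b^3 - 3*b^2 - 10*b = (b + 2)*(b^2 - 5*b) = b*(b + 2)*(b - 5)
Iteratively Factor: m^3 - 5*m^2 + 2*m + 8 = (m + 1)*(m^2 - 6*m + 8) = (m - 4)*(m + 1)*(m - 2)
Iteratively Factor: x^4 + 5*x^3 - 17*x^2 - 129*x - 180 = (x + 3)*(x^3 + 2*x^2 - 23*x - 60) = (x + 3)*(x + 4)*(x^2 - 2*x - 15) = (x + 3)^2*(x + 4)*(x - 5)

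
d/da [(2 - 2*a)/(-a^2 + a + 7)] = 2*(a^2 - a - (a - 1)*(2*a - 1) - 7)/(-a^2 + a + 7)^2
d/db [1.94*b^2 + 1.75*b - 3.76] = 3.88*b + 1.75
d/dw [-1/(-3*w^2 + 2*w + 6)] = 2*(1 - 3*w)/(-3*w^2 + 2*w + 6)^2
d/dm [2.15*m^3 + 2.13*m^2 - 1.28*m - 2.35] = 6.45*m^2 + 4.26*m - 1.28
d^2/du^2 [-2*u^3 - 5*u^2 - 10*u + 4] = -12*u - 10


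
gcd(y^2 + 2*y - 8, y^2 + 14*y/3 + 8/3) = y + 4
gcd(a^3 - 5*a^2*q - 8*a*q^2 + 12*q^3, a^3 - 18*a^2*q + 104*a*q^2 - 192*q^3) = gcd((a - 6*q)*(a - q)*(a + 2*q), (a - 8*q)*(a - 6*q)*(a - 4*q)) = -a + 6*q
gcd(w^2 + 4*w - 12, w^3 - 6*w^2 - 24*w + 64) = w - 2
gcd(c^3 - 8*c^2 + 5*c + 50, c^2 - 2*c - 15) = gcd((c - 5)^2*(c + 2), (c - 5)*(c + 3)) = c - 5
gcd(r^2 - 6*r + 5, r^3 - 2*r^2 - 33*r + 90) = r - 5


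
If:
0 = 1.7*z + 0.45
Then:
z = -0.26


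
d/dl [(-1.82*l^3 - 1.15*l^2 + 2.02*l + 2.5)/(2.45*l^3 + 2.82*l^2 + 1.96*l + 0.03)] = (-2.3149*l^4 - 17.0324*l^3 - 26.4892*l^2 - 14.169*l - 4.8394)/(6.0025*l^6 + 13.818*l^5 + 17.5564*l^4 + 11.2014*l^3 + 4.0108*l^2 + 0.1176*l + 0.0009)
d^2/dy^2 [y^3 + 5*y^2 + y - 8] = 6*y + 10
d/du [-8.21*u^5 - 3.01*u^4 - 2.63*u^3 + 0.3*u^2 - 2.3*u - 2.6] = -41.05*u^4 - 12.04*u^3 - 7.89*u^2 + 0.6*u - 2.3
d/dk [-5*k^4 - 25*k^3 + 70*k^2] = 5*k*(-4*k^2 - 15*k + 28)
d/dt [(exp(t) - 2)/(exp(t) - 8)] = -6*exp(t)/(exp(t) - 8)^2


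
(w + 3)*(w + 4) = w^2 + 7*w + 12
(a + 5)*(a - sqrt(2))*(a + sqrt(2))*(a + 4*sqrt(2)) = a^4 + 5*a^3 + 4*sqrt(2)*a^3 - 2*a^2 + 20*sqrt(2)*a^2 - 8*sqrt(2)*a - 10*a - 40*sqrt(2)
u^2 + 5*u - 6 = (u - 1)*(u + 6)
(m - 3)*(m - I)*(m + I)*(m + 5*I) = m^4 - 3*m^3 + 5*I*m^3 + m^2 - 15*I*m^2 - 3*m + 5*I*m - 15*I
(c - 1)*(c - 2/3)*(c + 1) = c^3 - 2*c^2/3 - c + 2/3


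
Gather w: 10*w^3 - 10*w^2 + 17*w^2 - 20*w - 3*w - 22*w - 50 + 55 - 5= 10*w^3 + 7*w^2 - 45*w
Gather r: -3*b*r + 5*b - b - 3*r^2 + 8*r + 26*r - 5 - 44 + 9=4*b - 3*r^2 + r*(34 - 3*b) - 40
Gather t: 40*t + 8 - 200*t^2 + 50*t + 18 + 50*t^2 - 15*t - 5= -150*t^2 + 75*t + 21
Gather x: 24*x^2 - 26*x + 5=24*x^2 - 26*x + 5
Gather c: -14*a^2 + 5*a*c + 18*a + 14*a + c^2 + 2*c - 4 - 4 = -14*a^2 + 32*a + c^2 + c*(5*a + 2) - 8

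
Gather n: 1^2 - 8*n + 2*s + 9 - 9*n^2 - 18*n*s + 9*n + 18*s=-9*n^2 + n*(1 - 18*s) + 20*s + 10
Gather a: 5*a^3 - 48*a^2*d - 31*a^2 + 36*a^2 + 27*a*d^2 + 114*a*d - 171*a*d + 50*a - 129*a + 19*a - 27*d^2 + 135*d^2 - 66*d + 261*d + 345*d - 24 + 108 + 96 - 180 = 5*a^3 + a^2*(5 - 48*d) + a*(27*d^2 - 57*d - 60) + 108*d^2 + 540*d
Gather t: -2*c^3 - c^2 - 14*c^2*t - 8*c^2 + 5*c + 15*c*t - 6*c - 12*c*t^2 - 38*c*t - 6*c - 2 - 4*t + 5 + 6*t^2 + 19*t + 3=-2*c^3 - 9*c^2 - 7*c + t^2*(6 - 12*c) + t*(-14*c^2 - 23*c + 15) + 6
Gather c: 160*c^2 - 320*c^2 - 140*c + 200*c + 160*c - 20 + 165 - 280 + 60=-160*c^2 + 220*c - 75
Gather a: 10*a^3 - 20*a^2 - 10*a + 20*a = 10*a^3 - 20*a^2 + 10*a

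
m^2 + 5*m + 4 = (m + 1)*(m + 4)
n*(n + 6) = n^2 + 6*n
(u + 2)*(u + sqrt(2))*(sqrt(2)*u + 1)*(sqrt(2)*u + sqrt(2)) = 2*u^4 + 3*sqrt(2)*u^3 + 6*u^3 + 6*u^2 + 9*sqrt(2)*u^2 + 6*u + 6*sqrt(2)*u + 4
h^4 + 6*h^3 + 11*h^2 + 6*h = h*(h + 1)*(h + 2)*(h + 3)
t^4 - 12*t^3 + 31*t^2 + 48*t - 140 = (t - 7)*(t - 5)*(t - 2)*(t + 2)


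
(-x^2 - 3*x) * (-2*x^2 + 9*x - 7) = 2*x^4 - 3*x^3 - 20*x^2 + 21*x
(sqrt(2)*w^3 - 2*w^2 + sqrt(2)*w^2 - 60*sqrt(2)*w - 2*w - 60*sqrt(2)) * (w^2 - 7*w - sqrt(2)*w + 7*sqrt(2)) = sqrt(2)*w^5 - 6*sqrt(2)*w^4 - 4*w^4 - 65*sqrt(2)*w^3 + 24*w^3 + 148*w^2 + 348*sqrt(2)*w^2 - 720*w + 406*sqrt(2)*w - 840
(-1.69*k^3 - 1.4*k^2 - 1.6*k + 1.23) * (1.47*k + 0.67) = -2.4843*k^4 - 3.1903*k^3 - 3.29*k^2 + 0.7361*k + 0.8241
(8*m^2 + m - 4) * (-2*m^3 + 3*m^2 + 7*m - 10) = -16*m^5 + 22*m^4 + 67*m^3 - 85*m^2 - 38*m + 40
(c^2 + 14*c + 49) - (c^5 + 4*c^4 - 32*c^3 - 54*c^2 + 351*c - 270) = -c^5 - 4*c^4 + 32*c^3 + 55*c^2 - 337*c + 319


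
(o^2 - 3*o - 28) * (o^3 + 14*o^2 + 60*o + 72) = o^5 + 11*o^4 - 10*o^3 - 500*o^2 - 1896*o - 2016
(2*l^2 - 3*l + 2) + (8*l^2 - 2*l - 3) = 10*l^2 - 5*l - 1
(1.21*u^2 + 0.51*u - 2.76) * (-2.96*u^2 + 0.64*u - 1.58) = -3.5816*u^4 - 0.7352*u^3 + 6.5842*u^2 - 2.5722*u + 4.3608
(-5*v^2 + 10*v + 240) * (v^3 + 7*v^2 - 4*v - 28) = -5*v^5 - 25*v^4 + 330*v^3 + 1780*v^2 - 1240*v - 6720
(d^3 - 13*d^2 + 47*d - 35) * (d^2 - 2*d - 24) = d^5 - 15*d^4 + 49*d^3 + 183*d^2 - 1058*d + 840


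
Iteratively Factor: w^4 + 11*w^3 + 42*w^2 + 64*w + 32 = (w + 1)*(w^3 + 10*w^2 + 32*w + 32) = (w + 1)*(w + 2)*(w^2 + 8*w + 16) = (w + 1)*(w + 2)*(w + 4)*(w + 4)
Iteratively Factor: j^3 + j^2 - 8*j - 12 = (j + 2)*(j^2 - j - 6) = (j - 3)*(j + 2)*(j + 2)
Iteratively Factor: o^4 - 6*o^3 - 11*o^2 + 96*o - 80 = (o - 4)*(o^3 - 2*o^2 - 19*o + 20) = (o - 4)*(o + 4)*(o^2 - 6*o + 5) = (o - 4)*(o - 1)*(o + 4)*(o - 5)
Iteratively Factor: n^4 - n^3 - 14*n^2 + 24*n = (n - 2)*(n^3 + n^2 - 12*n) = (n - 2)*(n + 4)*(n^2 - 3*n) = (n - 3)*(n - 2)*(n + 4)*(n)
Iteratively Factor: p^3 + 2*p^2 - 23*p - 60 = (p + 4)*(p^2 - 2*p - 15) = (p + 3)*(p + 4)*(p - 5)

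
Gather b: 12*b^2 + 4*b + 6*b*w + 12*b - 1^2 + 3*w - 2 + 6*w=12*b^2 + b*(6*w + 16) + 9*w - 3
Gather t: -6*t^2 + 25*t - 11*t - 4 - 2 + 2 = -6*t^2 + 14*t - 4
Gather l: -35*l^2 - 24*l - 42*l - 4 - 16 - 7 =-35*l^2 - 66*l - 27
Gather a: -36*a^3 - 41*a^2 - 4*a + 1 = -36*a^3 - 41*a^2 - 4*a + 1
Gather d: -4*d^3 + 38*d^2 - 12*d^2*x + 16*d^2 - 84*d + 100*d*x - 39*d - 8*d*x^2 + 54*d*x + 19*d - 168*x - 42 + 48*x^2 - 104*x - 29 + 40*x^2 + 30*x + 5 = -4*d^3 + d^2*(54 - 12*x) + d*(-8*x^2 + 154*x - 104) + 88*x^2 - 242*x - 66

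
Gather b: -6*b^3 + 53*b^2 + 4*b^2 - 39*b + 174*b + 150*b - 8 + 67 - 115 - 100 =-6*b^3 + 57*b^2 + 285*b - 156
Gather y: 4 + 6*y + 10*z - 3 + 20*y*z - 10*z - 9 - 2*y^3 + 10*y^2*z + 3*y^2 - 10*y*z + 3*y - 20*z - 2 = -2*y^3 + y^2*(10*z + 3) + y*(10*z + 9) - 20*z - 10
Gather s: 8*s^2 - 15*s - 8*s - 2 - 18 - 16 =8*s^2 - 23*s - 36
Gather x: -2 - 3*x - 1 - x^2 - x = -x^2 - 4*x - 3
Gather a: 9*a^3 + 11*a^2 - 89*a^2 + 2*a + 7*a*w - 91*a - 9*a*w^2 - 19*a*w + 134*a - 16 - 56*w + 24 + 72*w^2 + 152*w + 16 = 9*a^3 - 78*a^2 + a*(-9*w^2 - 12*w + 45) + 72*w^2 + 96*w + 24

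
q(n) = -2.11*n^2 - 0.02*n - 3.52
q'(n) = -4.22*n - 0.02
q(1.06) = -5.91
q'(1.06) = -4.49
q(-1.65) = -9.23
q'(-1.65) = 6.94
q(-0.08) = -3.53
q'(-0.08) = 0.32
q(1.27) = -6.95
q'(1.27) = -5.38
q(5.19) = -60.46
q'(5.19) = -21.92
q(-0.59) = -4.24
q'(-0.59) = 2.47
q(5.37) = -64.47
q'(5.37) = -22.68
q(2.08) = -12.69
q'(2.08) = -8.80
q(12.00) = -307.60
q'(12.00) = -50.66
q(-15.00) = -477.97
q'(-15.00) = 63.28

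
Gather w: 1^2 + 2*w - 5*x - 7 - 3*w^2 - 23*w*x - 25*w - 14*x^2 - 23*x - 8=-3*w^2 + w*(-23*x - 23) - 14*x^2 - 28*x - 14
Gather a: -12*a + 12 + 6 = 18 - 12*a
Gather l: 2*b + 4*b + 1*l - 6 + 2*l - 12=6*b + 3*l - 18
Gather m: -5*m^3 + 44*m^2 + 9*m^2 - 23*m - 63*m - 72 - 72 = -5*m^3 + 53*m^2 - 86*m - 144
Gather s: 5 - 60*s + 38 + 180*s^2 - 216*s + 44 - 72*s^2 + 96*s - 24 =108*s^2 - 180*s + 63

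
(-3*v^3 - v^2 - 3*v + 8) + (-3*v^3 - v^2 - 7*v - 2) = -6*v^3 - 2*v^2 - 10*v + 6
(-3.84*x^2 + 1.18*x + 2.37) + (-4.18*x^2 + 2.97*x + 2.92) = -8.02*x^2 + 4.15*x + 5.29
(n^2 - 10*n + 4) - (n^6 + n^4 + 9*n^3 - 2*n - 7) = -n^6 - n^4 - 9*n^3 + n^2 - 8*n + 11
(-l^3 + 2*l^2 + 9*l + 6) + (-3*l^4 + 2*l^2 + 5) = -3*l^4 - l^3 + 4*l^2 + 9*l + 11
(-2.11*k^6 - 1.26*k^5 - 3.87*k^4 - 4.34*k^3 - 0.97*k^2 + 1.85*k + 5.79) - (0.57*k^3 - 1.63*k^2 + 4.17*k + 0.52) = -2.11*k^6 - 1.26*k^5 - 3.87*k^4 - 4.91*k^3 + 0.66*k^2 - 2.32*k + 5.27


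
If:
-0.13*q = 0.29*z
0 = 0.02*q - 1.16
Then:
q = 58.00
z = -26.00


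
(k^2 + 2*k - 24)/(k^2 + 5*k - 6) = (k - 4)/(k - 1)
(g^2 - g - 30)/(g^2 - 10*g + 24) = (g + 5)/(g - 4)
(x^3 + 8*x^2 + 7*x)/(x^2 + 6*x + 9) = x*(x^2 + 8*x + 7)/(x^2 + 6*x + 9)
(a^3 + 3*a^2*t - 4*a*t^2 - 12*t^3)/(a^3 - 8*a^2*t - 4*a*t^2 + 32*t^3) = (-a - 3*t)/(-a + 8*t)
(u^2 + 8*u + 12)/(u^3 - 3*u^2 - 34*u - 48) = (u + 6)/(u^2 - 5*u - 24)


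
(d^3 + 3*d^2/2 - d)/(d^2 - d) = (d^2 + 3*d/2 - 1)/(d - 1)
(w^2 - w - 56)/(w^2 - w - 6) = (-w^2 + w + 56)/(-w^2 + w + 6)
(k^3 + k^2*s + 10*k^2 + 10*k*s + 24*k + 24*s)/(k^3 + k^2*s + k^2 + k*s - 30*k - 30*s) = (k + 4)/(k - 5)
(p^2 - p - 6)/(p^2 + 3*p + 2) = (p - 3)/(p + 1)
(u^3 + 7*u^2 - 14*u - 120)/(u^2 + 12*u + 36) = (u^2 + u - 20)/(u + 6)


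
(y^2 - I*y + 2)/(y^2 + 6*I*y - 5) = (y - 2*I)/(y + 5*I)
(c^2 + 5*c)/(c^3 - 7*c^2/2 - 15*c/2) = 2*(c + 5)/(2*c^2 - 7*c - 15)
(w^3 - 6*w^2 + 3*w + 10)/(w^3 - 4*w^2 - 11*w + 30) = (w + 1)/(w + 3)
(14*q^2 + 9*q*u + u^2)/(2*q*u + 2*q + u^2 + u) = (7*q + u)/(u + 1)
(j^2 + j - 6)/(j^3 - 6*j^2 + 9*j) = (j^2 + j - 6)/(j*(j^2 - 6*j + 9))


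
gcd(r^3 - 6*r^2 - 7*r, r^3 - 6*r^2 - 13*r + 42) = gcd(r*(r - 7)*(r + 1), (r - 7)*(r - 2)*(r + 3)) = r - 7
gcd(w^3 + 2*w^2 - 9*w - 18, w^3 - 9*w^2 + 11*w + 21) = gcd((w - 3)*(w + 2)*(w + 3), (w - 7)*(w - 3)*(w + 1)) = w - 3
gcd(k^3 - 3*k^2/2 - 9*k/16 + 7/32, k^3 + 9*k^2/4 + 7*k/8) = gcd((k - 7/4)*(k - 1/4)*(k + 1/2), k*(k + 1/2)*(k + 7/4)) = k + 1/2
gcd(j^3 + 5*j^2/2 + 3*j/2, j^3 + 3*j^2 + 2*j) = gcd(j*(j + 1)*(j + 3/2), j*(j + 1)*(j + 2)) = j^2 + j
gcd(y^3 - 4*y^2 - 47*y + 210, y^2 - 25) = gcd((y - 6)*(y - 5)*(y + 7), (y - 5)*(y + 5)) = y - 5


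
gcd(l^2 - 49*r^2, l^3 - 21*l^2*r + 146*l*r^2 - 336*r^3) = -l + 7*r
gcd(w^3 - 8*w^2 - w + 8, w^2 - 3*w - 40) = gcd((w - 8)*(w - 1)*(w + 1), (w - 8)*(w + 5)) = w - 8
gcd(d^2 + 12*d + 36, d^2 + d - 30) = d + 6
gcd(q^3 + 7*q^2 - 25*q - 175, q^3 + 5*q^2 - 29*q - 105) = q^2 + 2*q - 35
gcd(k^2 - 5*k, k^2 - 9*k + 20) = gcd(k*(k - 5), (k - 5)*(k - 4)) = k - 5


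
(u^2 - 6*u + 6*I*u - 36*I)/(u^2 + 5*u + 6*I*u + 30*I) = (u - 6)/(u + 5)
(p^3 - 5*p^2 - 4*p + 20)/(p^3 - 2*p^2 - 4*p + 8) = (p - 5)/(p - 2)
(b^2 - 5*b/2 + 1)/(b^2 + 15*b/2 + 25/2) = (2*b^2 - 5*b + 2)/(2*b^2 + 15*b + 25)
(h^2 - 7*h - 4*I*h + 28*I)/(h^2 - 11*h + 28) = (h - 4*I)/(h - 4)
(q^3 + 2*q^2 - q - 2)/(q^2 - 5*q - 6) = (q^2 + q - 2)/(q - 6)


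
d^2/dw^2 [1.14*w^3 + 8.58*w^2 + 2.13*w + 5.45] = 6.84*w + 17.16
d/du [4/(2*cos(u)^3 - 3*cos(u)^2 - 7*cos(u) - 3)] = 16*(6*cos(u)^2 - 6*cos(u) - 7)*sin(u)/(11*cos(u) + 3*cos(2*u) - cos(3*u) + 9)^2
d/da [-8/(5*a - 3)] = 40/(5*a - 3)^2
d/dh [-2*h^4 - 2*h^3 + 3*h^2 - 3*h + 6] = -8*h^3 - 6*h^2 + 6*h - 3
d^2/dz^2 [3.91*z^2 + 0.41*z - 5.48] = 7.82000000000000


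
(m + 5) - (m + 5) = 0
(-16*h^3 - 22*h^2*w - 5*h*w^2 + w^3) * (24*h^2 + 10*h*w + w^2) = -384*h^5 - 688*h^4*w - 356*h^3*w^2 - 48*h^2*w^3 + 5*h*w^4 + w^5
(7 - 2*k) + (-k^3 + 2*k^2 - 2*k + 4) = -k^3 + 2*k^2 - 4*k + 11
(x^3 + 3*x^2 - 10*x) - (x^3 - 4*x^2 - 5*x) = 7*x^2 - 5*x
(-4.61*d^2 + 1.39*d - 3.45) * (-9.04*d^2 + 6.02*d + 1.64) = 41.6744*d^4 - 40.3178*d^3 + 31.9954*d^2 - 18.4894*d - 5.658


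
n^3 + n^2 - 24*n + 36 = (n - 3)*(n - 2)*(n + 6)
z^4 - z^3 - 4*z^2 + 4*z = z*(z - 2)*(z - 1)*(z + 2)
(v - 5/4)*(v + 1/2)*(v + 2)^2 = v^4 + 13*v^3/4 + 3*v^2/8 - 11*v/2 - 5/2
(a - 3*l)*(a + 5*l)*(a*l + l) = a^3*l + 2*a^2*l^2 + a^2*l - 15*a*l^3 + 2*a*l^2 - 15*l^3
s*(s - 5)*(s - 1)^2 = s^4 - 7*s^3 + 11*s^2 - 5*s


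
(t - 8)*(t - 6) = t^2 - 14*t + 48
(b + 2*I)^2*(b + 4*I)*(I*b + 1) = I*b^4 - 7*b^3 - 12*I*b^2 - 4*b - 16*I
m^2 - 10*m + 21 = (m - 7)*(m - 3)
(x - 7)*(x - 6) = x^2 - 13*x + 42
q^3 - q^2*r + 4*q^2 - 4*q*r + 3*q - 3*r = (q + 1)*(q + 3)*(q - r)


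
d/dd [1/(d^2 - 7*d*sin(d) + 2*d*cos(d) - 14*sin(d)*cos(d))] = (2*d*sin(d) + 7*d*cos(d) - 2*d + 7*sin(d) - 2*cos(d) + 14*cos(2*d))/((d - 7*sin(d))^2*(d + 2*cos(d))^2)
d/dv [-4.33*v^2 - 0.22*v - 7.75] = -8.66*v - 0.22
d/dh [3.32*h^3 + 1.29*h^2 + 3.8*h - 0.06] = 9.96*h^2 + 2.58*h + 3.8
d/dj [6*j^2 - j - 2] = 12*j - 1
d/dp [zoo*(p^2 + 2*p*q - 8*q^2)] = zoo*(p + q)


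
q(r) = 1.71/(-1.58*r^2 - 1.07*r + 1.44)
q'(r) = 1.71*(3.16*r + 1.07)/(-1.58*r^2 - 1.07*r + 1.44)^2 = (5.4036*r + 1.8297)/(1.58*r^2 + 1.07*r - 1.44)^2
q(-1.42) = -7.55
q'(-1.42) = -113.89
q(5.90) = -0.03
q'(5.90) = 0.01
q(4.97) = -0.04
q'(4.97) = 0.02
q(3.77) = -0.07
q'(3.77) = 0.04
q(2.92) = -0.11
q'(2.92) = 0.08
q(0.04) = 1.23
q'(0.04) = 1.05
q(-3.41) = -0.13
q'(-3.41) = -0.09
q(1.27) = -0.69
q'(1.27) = 1.43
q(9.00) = -0.01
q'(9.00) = 0.00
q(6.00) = -0.03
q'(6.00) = 0.01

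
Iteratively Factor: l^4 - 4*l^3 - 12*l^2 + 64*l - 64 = (l + 4)*(l^3 - 8*l^2 + 20*l - 16) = (l - 2)*(l + 4)*(l^2 - 6*l + 8) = (l - 4)*(l - 2)*(l + 4)*(l - 2)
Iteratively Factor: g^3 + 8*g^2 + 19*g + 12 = (g + 4)*(g^2 + 4*g + 3) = (g + 1)*(g + 4)*(g + 3)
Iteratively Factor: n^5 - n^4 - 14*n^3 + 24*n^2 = (n - 2)*(n^4 + n^3 - 12*n^2) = (n - 3)*(n - 2)*(n^3 + 4*n^2) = (n - 3)*(n - 2)*(n + 4)*(n^2) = n*(n - 3)*(n - 2)*(n + 4)*(n)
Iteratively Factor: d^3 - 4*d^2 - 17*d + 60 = (d - 3)*(d^2 - d - 20) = (d - 3)*(d + 4)*(d - 5)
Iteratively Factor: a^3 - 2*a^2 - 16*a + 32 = (a + 4)*(a^2 - 6*a + 8) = (a - 4)*(a + 4)*(a - 2)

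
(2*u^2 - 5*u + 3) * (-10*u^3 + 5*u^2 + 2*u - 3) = -20*u^5 + 60*u^4 - 51*u^3 - u^2 + 21*u - 9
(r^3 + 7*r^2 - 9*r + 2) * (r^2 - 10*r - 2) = r^5 - 3*r^4 - 81*r^3 + 78*r^2 - 2*r - 4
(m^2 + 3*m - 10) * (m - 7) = m^3 - 4*m^2 - 31*m + 70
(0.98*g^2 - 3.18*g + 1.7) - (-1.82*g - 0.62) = 0.98*g^2 - 1.36*g + 2.32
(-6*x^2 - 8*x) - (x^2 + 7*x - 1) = -7*x^2 - 15*x + 1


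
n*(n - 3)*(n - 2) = n^3 - 5*n^2 + 6*n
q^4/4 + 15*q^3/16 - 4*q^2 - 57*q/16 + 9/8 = (q/4 + 1/4)*(q - 3)*(q - 1/4)*(q + 6)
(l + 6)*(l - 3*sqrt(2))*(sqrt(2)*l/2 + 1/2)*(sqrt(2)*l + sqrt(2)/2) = l^4 - 5*sqrt(2)*l^3/2 + 13*l^3/2 - 65*sqrt(2)*l^2/4 - 39*l/2 - 15*sqrt(2)*l/2 - 9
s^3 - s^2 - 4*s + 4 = (s - 2)*(s - 1)*(s + 2)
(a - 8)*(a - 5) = a^2 - 13*a + 40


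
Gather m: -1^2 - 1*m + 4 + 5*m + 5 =4*m + 8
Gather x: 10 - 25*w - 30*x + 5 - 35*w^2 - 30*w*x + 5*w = -35*w^2 - 20*w + x*(-30*w - 30) + 15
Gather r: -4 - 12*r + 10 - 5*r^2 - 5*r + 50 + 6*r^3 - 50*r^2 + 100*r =6*r^3 - 55*r^2 + 83*r + 56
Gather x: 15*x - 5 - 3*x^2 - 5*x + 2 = -3*x^2 + 10*x - 3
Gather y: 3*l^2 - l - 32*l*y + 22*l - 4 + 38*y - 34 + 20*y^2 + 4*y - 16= 3*l^2 + 21*l + 20*y^2 + y*(42 - 32*l) - 54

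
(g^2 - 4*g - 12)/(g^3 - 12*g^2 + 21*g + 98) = (g - 6)/(g^2 - 14*g + 49)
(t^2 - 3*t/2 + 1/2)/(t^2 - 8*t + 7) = (t - 1/2)/(t - 7)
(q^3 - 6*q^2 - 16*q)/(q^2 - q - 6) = q*(q - 8)/(q - 3)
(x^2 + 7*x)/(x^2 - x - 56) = x/(x - 8)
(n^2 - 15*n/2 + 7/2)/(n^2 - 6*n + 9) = (2*n^2 - 15*n + 7)/(2*(n^2 - 6*n + 9))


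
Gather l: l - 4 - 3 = l - 7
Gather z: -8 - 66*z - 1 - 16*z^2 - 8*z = -16*z^2 - 74*z - 9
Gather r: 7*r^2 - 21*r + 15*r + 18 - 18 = 7*r^2 - 6*r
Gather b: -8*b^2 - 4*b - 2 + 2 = -8*b^2 - 4*b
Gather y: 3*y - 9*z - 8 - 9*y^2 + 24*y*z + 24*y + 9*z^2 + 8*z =-9*y^2 + y*(24*z + 27) + 9*z^2 - z - 8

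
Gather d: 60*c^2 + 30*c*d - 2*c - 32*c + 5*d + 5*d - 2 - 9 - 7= 60*c^2 - 34*c + d*(30*c + 10) - 18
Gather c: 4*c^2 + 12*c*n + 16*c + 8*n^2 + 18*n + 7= 4*c^2 + c*(12*n + 16) + 8*n^2 + 18*n + 7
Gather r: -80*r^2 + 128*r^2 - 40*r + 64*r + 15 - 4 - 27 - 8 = 48*r^2 + 24*r - 24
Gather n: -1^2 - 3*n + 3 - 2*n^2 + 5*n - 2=-2*n^2 + 2*n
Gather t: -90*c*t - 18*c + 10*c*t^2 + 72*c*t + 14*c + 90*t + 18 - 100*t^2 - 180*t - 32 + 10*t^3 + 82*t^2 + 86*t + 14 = -4*c + 10*t^3 + t^2*(10*c - 18) + t*(-18*c - 4)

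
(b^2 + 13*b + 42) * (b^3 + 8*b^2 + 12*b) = b^5 + 21*b^4 + 158*b^3 + 492*b^2 + 504*b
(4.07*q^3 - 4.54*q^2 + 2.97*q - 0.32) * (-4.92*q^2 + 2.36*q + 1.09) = -20.0244*q^5 + 31.942*q^4 - 20.8905*q^3 + 3.635*q^2 + 2.4821*q - 0.3488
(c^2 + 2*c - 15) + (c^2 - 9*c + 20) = 2*c^2 - 7*c + 5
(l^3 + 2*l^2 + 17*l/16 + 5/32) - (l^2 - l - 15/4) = l^3 + l^2 + 33*l/16 + 125/32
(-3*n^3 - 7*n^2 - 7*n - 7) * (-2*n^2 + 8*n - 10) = 6*n^5 - 10*n^4 - 12*n^3 + 28*n^2 + 14*n + 70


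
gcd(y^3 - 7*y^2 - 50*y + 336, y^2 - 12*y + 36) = y - 6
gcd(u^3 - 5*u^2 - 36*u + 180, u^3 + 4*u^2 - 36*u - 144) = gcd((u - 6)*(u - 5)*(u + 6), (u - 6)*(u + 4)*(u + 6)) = u^2 - 36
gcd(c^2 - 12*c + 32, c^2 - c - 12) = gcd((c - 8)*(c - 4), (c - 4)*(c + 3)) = c - 4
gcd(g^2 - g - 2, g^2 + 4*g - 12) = g - 2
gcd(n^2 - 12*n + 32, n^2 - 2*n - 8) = n - 4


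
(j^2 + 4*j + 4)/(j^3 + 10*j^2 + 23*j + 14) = (j + 2)/(j^2 + 8*j + 7)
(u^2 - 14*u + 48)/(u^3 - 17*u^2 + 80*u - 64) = (u - 6)/(u^2 - 9*u + 8)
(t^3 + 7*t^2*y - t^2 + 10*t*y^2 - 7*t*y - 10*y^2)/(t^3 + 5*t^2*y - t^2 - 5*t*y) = (t + 2*y)/t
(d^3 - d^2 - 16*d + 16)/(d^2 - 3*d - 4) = (d^2 + 3*d - 4)/(d + 1)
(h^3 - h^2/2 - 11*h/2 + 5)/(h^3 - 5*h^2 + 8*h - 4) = (h + 5/2)/(h - 2)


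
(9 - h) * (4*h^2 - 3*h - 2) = -4*h^3 + 39*h^2 - 25*h - 18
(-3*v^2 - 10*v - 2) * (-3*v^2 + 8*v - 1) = 9*v^4 + 6*v^3 - 71*v^2 - 6*v + 2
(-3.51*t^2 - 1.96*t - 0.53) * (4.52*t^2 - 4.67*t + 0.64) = -15.8652*t^4 + 7.5325*t^3 + 4.5112*t^2 + 1.2207*t - 0.3392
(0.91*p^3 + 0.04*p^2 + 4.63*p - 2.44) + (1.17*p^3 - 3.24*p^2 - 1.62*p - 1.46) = 2.08*p^3 - 3.2*p^2 + 3.01*p - 3.9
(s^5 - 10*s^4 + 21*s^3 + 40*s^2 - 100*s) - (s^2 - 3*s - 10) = s^5 - 10*s^4 + 21*s^3 + 39*s^2 - 97*s + 10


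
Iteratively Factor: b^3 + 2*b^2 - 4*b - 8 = (b - 2)*(b^2 + 4*b + 4) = (b - 2)*(b + 2)*(b + 2)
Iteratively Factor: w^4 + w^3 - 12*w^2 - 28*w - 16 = (w + 1)*(w^3 - 12*w - 16) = (w + 1)*(w + 2)*(w^2 - 2*w - 8) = (w - 4)*(w + 1)*(w + 2)*(w + 2)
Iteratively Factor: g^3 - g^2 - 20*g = (g - 5)*(g^2 + 4*g) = g*(g - 5)*(g + 4)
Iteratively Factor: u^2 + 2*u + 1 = (u + 1)*(u + 1)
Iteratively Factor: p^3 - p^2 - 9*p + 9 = (p + 3)*(p^2 - 4*p + 3) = (p - 1)*(p + 3)*(p - 3)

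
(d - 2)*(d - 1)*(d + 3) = d^3 - 7*d + 6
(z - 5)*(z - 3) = z^2 - 8*z + 15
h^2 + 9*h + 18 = (h + 3)*(h + 6)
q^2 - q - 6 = (q - 3)*(q + 2)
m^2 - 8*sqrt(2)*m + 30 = (m - 5*sqrt(2))*(m - 3*sqrt(2))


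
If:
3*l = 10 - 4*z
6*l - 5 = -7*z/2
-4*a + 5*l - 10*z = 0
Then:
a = -175/18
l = -10/9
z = 10/3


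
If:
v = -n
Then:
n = -v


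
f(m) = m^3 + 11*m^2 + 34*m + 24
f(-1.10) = -1.42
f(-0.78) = 3.70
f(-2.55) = -7.75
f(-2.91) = -6.43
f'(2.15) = 95.17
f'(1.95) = 88.31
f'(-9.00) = 79.00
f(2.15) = 157.89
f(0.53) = 45.26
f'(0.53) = 46.50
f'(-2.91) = -4.62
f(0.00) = 24.00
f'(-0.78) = 18.67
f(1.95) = 139.54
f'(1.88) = 85.96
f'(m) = 3*m^2 + 22*m + 34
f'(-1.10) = 13.43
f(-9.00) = -120.00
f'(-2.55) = -2.59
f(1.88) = 133.44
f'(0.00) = 34.00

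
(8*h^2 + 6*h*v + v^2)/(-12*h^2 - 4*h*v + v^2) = (4*h + v)/(-6*h + v)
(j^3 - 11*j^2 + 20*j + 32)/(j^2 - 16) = (j^2 - 7*j - 8)/(j + 4)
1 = 1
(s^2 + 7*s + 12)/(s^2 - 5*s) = (s^2 + 7*s + 12)/(s*(s - 5))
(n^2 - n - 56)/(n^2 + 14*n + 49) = (n - 8)/(n + 7)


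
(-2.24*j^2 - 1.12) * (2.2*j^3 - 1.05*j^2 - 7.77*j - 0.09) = -4.928*j^5 + 2.352*j^4 + 14.9408*j^3 + 1.3776*j^2 + 8.7024*j + 0.1008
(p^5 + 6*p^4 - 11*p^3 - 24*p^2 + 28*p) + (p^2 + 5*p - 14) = p^5 + 6*p^4 - 11*p^3 - 23*p^2 + 33*p - 14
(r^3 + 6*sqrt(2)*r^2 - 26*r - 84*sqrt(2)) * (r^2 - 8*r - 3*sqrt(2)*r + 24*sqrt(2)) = r^5 - 8*r^4 + 3*sqrt(2)*r^4 - 62*r^3 - 24*sqrt(2)*r^3 - 6*sqrt(2)*r^2 + 496*r^2 + 48*sqrt(2)*r + 504*r - 4032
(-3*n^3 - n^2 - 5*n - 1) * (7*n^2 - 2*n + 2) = -21*n^5 - n^4 - 39*n^3 + n^2 - 8*n - 2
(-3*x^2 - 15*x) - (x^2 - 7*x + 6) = -4*x^2 - 8*x - 6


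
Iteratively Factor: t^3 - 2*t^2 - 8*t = (t)*(t^2 - 2*t - 8) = t*(t - 4)*(t + 2)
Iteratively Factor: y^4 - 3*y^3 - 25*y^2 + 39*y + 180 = (y - 5)*(y^3 + 2*y^2 - 15*y - 36) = (y - 5)*(y + 3)*(y^2 - y - 12) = (y - 5)*(y + 3)^2*(y - 4)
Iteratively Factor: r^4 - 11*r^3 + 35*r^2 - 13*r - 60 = (r - 3)*(r^3 - 8*r^2 + 11*r + 20) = (r - 4)*(r - 3)*(r^2 - 4*r - 5) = (r - 5)*(r - 4)*(r - 3)*(r + 1)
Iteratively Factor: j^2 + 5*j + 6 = (j + 2)*(j + 3)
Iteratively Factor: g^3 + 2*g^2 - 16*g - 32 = (g - 4)*(g^2 + 6*g + 8) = (g - 4)*(g + 4)*(g + 2)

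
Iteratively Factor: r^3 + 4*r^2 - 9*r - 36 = (r + 4)*(r^2 - 9) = (r + 3)*(r + 4)*(r - 3)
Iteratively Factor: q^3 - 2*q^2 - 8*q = (q)*(q^2 - 2*q - 8) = q*(q + 2)*(q - 4)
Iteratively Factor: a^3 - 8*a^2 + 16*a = (a)*(a^2 - 8*a + 16) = a*(a - 4)*(a - 4)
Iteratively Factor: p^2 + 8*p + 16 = (p + 4)*(p + 4)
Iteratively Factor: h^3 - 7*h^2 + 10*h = (h - 2)*(h^2 - 5*h) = (h - 5)*(h - 2)*(h)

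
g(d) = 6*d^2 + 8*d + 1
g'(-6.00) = -64.00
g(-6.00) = 169.00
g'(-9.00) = -100.00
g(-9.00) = 415.00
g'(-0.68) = -0.16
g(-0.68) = -1.67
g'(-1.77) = -13.24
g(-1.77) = 5.64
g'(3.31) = 47.72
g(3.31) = 93.22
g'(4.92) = 67.04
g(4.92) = 185.60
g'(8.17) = 106.04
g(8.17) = 466.85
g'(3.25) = 47.00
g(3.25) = 90.38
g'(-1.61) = -11.32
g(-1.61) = 3.67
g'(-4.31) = -43.72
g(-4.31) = 77.98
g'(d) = 12*d + 8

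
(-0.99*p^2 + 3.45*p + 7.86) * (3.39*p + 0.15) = -3.3561*p^3 + 11.547*p^2 + 27.1629*p + 1.179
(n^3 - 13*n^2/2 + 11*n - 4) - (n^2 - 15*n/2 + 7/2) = n^3 - 15*n^2/2 + 37*n/2 - 15/2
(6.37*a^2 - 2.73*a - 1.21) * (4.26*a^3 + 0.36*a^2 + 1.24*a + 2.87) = 27.1362*a^5 - 9.3366*a^4 + 1.7614*a^3 + 14.4611*a^2 - 9.3355*a - 3.4727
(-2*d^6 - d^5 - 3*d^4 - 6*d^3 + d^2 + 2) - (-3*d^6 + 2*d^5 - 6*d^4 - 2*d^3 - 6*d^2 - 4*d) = d^6 - 3*d^5 + 3*d^4 - 4*d^3 + 7*d^2 + 4*d + 2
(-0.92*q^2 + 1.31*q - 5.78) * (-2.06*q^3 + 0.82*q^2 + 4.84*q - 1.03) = 1.8952*q^5 - 3.453*q^4 + 8.5282*q^3 + 2.5484*q^2 - 29.3245*q + 5.9534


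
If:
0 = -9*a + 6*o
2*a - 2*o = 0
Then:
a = 0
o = 0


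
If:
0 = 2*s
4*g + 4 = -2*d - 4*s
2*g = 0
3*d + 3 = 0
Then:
No Solution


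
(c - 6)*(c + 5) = c^2 - c - 30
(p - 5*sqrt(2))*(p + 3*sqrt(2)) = p^2 - 2*sqrt(2)*p - 30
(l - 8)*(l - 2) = l^2 - 10*l + 16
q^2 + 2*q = q*(q + 2)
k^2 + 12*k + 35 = (k + 5)*(k + 7)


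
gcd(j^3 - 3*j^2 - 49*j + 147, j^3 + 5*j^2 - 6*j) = 1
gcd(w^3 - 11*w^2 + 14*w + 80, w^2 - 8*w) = w - 8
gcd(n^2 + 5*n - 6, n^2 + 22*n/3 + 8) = n + 6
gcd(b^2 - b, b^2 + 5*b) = b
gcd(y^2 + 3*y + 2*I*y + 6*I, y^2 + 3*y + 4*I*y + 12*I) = y + 3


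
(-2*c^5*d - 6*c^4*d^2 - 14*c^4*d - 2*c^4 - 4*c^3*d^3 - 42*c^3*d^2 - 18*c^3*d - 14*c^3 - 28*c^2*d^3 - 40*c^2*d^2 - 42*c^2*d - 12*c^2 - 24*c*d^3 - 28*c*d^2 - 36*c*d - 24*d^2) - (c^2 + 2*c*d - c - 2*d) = -2*c^5*d - 6*c^4*d^2 - 14*c^4*d - 2*c^4 - 4*c^3*d^3 - 42*c^3*d^2 - 18*c^3*d - 14*c^3 - 28*c^2*d^3 - 40*c^2*d^2 - 42*c^2*d - 13*c^2 - 24*c*d^3 - 28*c*d^2 - 38*c*d + c - 24*d^2 + 2*d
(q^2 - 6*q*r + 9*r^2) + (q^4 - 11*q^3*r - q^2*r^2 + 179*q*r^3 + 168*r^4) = q^4 - 11*q^3*r - q^2*r^2 + q^2 + 179*q*r^3 - 6*q*r + 168*r^4 + 9*r^2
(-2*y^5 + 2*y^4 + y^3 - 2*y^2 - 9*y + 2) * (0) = 0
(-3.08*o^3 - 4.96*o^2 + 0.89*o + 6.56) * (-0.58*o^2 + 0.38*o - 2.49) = 1.7864*o^5 + 1.7064*o^4 + 5.2682*o^3 + 8.8838*o^2 + 0.2767*o - 16.3344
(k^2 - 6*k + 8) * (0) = 0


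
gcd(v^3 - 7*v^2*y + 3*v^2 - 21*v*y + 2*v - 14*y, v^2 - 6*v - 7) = v + 1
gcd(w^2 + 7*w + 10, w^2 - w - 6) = w + 2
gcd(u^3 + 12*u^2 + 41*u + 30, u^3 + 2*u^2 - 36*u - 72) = u + 6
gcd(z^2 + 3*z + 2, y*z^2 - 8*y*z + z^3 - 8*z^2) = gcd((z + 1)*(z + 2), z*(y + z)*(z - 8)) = 1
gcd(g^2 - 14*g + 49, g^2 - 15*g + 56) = g - 7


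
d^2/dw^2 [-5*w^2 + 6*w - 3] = -10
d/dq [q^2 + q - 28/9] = 2*q + 1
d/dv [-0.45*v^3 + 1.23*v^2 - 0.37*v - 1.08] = -1.35*v^2 + 2.46*v - 0.37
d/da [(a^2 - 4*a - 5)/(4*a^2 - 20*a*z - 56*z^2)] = (2*(2 - a)*(-a^2 + 5*a*z + 14*z^2) + (2*a - 5*z)*(-a^2 + 4*a + 5))/(4*(-a^2 + 5*a*z + 14*z^2)^2)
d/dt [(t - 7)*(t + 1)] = 2*t - 6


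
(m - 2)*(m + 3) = m^2 + m - 6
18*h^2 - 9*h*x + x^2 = (-6*h + x)*(-3*h + x)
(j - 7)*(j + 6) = j^2 - j - 42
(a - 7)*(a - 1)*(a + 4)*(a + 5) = a^4 + a^3 - 45*a^2 - 97*a + 140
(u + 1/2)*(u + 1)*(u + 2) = u^3 + 7*u^2/2 + 7*u/2 + 1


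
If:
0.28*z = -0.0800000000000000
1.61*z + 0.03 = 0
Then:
No Solution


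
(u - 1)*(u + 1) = u^2 - 1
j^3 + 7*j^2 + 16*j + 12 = (j + 2)^2*(j + 3)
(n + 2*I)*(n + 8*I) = n^2 + 10*I*n - 16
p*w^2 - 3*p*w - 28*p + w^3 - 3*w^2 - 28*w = (p + w)*(w - 7)*(w + 4)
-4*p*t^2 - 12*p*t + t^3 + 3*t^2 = t*(-4*p + t)*(t + 3)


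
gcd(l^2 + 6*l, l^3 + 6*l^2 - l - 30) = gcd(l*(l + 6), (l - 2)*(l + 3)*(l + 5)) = 1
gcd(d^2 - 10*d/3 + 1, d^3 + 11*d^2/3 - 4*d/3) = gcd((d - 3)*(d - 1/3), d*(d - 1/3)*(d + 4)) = d - 1/3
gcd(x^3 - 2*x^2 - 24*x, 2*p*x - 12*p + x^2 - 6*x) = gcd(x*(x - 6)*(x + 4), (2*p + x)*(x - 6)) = x - 6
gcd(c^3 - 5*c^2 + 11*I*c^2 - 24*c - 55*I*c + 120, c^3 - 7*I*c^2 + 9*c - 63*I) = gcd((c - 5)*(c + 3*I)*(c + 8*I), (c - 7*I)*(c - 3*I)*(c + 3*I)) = c + 3*I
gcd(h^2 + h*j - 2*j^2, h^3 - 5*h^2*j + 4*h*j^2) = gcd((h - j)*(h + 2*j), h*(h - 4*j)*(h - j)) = h - j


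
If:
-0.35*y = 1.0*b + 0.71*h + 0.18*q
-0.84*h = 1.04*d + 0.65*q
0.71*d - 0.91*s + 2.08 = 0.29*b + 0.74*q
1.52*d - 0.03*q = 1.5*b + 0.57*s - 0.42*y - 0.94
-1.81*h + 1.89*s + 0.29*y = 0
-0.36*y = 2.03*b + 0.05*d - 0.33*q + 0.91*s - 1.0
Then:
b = -5.82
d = -2.45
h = 11.03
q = -10.34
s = 10.64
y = -0.45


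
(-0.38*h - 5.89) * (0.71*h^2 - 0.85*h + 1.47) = -0.2698*h^3 - 3.8589*h^2 + 4.4479*h - 8.6583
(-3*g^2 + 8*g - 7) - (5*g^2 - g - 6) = -8*g^2 + 9*g - 1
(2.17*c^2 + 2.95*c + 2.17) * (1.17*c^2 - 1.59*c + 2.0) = 2.5389*c^4 + 0.00119999999999987*c^3 + 2.1884*c^2 + 2.4497*c + 4.34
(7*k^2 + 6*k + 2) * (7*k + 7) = 49*k^3 + 91*k^2 + 56*k + 14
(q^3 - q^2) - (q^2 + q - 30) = q^3 - 2*q^2 - q + 30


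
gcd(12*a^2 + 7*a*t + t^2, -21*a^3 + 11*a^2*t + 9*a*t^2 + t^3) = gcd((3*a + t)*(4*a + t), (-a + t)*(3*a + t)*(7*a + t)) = 3*a + t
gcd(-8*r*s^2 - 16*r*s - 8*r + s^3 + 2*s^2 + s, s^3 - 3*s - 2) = s^2 + 2*s + 1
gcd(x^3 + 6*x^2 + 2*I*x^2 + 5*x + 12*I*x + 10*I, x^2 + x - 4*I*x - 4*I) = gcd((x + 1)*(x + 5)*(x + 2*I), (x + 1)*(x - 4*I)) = x + 1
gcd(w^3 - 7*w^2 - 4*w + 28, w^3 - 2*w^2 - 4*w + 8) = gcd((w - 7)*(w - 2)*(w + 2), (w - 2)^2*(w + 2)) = w^2 - 4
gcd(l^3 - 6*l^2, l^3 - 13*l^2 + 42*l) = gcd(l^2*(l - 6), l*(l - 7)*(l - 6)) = l^2 - 6*l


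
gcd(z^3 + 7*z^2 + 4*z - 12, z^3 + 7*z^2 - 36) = z + 6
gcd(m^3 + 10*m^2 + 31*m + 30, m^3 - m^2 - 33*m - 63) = m + 3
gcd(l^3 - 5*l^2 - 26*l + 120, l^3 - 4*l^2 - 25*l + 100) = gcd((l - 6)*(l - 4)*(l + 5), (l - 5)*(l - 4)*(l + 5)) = l^2 + l - 20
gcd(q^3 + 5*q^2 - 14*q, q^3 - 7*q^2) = q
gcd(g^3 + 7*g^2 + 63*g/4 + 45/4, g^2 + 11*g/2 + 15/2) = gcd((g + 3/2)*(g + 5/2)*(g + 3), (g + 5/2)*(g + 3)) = g^2 + 11*g/2 + 15/2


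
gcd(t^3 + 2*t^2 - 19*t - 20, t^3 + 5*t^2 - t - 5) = t^2 + 6*t + 5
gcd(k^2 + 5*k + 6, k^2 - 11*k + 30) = 1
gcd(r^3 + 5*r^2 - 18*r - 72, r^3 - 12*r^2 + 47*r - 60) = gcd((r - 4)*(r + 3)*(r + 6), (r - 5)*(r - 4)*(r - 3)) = r - 4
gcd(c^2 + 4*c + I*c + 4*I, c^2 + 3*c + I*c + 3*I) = c + I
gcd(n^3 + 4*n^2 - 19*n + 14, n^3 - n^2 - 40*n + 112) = n + 7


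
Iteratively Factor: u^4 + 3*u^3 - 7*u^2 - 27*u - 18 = (u - 3)*(u^3 + 6*u^2 + 11*u + 6) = (u - 3)*(u + 3)*(u^2 + 3*u + 2) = (u - 3)*(u + 2)*(u + 3)*(u + 1)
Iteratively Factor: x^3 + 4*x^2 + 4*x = (x + 2)*(x^2 + 2*x) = (x + 2)^2*(x)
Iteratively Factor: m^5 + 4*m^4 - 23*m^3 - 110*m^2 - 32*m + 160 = (m + 4)*(m^4 - 23*m^2 - 18*m + 40) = (m + 4)^2*(m^3 - 4*m^2 - 7*m + 10) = (m - 1)*(m + 4)^2*(m^2 - 3*m - 10) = (m - 5)*(m - 1)*(m + 4)^2*(m + 2)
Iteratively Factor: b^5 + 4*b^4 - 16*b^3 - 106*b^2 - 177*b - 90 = (b + 1)*(b^4 + 3*b^3 - 19*b^2 - 87*b - 90) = (b + 1)*(b + 3)*(b^3 - 19*b - 30) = (b + 1)*(b + 3)^2*(b^2 - 3*b - 10) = (b - 5)*(b + 1)*(b + 3)^2*(b + 2)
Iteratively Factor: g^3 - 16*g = (g)*(g^2 - 16) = g*(g + 4)*(g - 4)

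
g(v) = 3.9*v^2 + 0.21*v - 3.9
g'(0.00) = 0.21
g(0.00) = -3.90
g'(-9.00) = -69.99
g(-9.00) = 310.11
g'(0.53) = 4.34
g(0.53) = -2.69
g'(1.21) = 9.65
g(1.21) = 2.06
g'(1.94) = 15.34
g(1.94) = 11.19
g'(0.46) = 3.80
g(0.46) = -2.98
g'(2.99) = 23.53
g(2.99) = 31.59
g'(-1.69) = -12.97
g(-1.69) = 6.88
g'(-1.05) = -7.98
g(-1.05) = 0.18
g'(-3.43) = -26.54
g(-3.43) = 41.26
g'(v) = 7.8*v + 0.21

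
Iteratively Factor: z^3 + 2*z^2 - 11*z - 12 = (z - 3)*(z^2 + 5*z + 4) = (z - 3)*(z + 1)*(z + 4)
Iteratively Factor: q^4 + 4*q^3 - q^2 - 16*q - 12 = (q + 2)*(q^3 + 2*q^2 - 5*q - 6) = (q + 2)*(q + 3)*(q^2 - q - 2) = (q + 1)*(q + 2)*(q + 3)*(q - 2)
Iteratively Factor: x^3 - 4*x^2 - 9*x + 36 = (x - 3)*(x^2 - x - 12) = (x - 4)*(x - 3)*(x + 3)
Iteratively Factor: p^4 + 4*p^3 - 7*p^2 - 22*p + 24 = (p + 3)*(p^3 + p^2 - 10*p + 8) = (p - 2)*(p + 3)*(p^2 + 3*p - 4) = (p - 2)*(p + 3)*(p + 4)*(p - 1)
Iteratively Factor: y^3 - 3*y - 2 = (y - 2)*(y^2 + 2*y + 1) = (y - 2)*(y + 1)*(y + 1)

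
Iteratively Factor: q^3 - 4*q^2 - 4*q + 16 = (q - 2)*(q^2 - 2*q - 8) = (q - 2)*(q + 2)*(q - 4)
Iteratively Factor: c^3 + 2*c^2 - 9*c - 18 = (c + 2)*(c^2 - 9) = (c - 3)*(c + 2)*(c + 3)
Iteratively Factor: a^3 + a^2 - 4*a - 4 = (a + 1)*(a^2 - 4) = (a + 1)*(a + 2)*(a - 2)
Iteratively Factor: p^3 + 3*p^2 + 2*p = (p + 1)*(p^2 + 2*p) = (p + 1)*(p + 2)*(p)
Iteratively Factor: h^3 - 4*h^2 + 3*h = (h)*(h^2 - 4*h + 3) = h*(h - 1)*(h - 3)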